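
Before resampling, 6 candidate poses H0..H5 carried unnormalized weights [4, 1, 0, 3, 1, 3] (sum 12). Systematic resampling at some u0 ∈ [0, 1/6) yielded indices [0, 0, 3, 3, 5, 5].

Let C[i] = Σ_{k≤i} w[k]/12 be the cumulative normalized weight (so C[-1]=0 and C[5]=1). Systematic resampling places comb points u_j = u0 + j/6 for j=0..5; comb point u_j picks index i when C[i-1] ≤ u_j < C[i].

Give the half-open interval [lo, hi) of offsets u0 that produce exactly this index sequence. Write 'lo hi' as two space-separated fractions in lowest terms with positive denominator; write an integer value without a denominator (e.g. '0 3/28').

1/12 1/6

C = [1/3, 5/12, 5/12, 2/3, 3/4, 1]
j=0 picked index 0: u0 ∈ [0, 1/3)
j=1 picked index 0: u0 ∈ [-1/6, 1/6)
j=2 picked index 3: u0 ∈ [1/12, 1/3)
j=3 picked index 3: u0 ∈ [-1/12, 1/6)
j=4 picked index 5: u0 ∈ [1/12, 1/3)
j=5 picked index 5: u0 ∈ [-1/12, 1/6)
intersection: [1/12, 1/6)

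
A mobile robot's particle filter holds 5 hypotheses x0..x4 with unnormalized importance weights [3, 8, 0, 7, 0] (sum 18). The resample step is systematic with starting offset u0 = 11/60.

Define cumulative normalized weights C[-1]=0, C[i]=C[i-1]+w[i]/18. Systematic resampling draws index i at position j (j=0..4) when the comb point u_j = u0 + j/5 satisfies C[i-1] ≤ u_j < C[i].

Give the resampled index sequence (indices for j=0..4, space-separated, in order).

1 1 1 3 3

C = [1/6, 11/18, 11/18, 1, 1]
j=0: u_0=11/60 ∈ [1/6, 11/18) → index 1
j=1: u_1=23/60 ∈ [1/6, 11/18) → index 1
j=2: u_2=7/12 ∈ [1/6, 11/18) → index 1
j=3: u_3=47/60 ∈ [11/18, 1) → index 3
j=4: u_4=59/60 ∈ [11/18, 1) → index 3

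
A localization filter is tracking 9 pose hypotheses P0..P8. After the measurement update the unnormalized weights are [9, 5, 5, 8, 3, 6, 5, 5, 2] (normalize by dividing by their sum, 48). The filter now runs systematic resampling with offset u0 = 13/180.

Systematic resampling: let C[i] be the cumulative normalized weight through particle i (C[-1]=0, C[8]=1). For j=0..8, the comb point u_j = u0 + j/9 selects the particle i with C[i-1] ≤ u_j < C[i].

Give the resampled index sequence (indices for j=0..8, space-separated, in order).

C = [3/16, 7/24, 19/48, 9/16, 5/8, 3/4, 41/48, 23/24, 1]
j=0: u_0=13/180 ∈ [0, 3/16) → index 0
j=1: u_1=11/60 ∈ [0, 3/16) → index 0
j=2: u_2=53/180 ∈ [7/24, 19/48) → index 2
j=3: u_3=73/180 ∈ [19/48, 9/16) → index 3
j=4: u_4=31/60 ∈ [19/48, 9/16) → index 3
j=5: u_5=113/180 ∈ [5/8, 3/4) → index 5
j=6: u_6=133/180 ∈ [5/8, 3/4) → index 5
j=7: u_7=17/20 ∈ [3/4, 41/48) → index 6
j=8: u_8=173/180 ∈ [23/24, 1) → index 8

0 0 2 3 3 5 5 6 8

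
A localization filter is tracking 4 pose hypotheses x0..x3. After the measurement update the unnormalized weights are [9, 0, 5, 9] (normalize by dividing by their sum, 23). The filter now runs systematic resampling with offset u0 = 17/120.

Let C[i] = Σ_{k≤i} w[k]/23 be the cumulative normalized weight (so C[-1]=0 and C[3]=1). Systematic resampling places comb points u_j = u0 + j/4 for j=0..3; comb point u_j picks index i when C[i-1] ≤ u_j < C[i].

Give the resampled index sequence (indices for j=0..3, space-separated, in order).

C = [9/23, 9/23, 14/23, 1]
j=0: u_0=17/120 ∈ [0, 9/23) → index 0
j=1: u_1=47/120 ∈ [9/23, 14/23) → index 2
j=2: u_2=77/120 ∈ [14/23, 1) → index 3
j=3: u_3=107/120 ∈ [14/23, 1) → index 3

0 2 3 3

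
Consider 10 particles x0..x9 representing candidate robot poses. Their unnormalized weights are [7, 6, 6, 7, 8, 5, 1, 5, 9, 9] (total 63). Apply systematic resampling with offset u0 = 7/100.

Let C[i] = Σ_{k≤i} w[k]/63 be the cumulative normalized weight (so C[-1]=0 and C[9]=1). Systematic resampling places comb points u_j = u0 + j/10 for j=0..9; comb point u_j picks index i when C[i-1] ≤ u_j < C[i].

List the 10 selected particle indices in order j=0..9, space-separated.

C = [1/9, 13/63, 19/63, 26/63, 34/63, 13/21, 40/63, 5/7, 6/7, 1]
j=0: u_0=7/100 ∈ [0, 1/9) → index 0
j=1: u_1=17/100 ∈ [1/9, 13/63) → index 1
j=2: u_2=27/100 ∈ [13/63, 19/63) → index 2
j=3: u_3=37/100 ∈ [19/63, 26/63) → index 3
j=4: u_4=47/100 ∈ [26/63, 34/63) → index 4
j=5: u_5=57/100 ∈ [34/63, 13/21) → index 5
j=6: u_6=67/100 ∈ [40/63, 5/7) → index 7
j=7: u_7=77/100 ∈ [5/7, 6/7) → index 8
j=8: u_8=87/100 ∈ [6/7, 1) → index 9
j=9: u_9=97/100 ∈ [6/7, 1) → index 9

0 1 2 3 4 5 7 8 9 9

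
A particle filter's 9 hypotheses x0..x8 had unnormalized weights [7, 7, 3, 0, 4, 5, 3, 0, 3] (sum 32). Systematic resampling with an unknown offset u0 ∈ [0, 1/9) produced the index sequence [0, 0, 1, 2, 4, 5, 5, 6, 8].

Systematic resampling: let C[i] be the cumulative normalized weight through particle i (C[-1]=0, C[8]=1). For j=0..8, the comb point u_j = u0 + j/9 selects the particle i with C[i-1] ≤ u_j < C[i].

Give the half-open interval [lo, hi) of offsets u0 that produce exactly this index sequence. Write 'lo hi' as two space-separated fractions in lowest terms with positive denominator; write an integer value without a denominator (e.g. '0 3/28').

5/48 31/288

C = [7/32, 7/16, 17/32, 17/32, 21/32, 13/16, 29/32, 29/32, 1]
j=0 picked index 0: u0 ∈ [0, 7/32)
j=1 picked index 0: u0 ∈ [-1/9, 31/288)
j=2 picked index 1: u0 ∈ [-1/288, 31/144)
j=3 picked index 2: u0 ∈ [5/48, 19/96)
j=4 picked index 4: u0 ∈ [25/288, 61/288)
j=5 picked index 5: u0 ∈ [29/288, 37/144)
j=6 picked index 5: u0 ∈ [-1/96, 7/48)
j=7 picked index 6: u0 ∈ [5/144, 37/288)
j=8 picked index 8: u0 ∈ [5/288, 1/9)
intersection: [5/48, 31/288)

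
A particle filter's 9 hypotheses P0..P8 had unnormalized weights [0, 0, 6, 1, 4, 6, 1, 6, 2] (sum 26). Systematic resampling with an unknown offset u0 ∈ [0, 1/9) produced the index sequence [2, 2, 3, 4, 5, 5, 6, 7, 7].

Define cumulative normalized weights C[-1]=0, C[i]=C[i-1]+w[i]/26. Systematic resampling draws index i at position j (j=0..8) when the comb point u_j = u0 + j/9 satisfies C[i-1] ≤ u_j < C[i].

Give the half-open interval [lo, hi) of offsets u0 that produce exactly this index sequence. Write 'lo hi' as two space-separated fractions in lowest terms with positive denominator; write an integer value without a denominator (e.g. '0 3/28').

1/117 1/39

C = [0, 0, 3/13, 7/26, 11/26, 17/26, 9/13, 12/13, 1]
j=0 picked index 2: u0 ∈ [0, 3/13)
j=1 picked index 2: u0 ∈ [-1/9, 14/117)
j=2 picked index 3: u0 ∈ [1/117, 11/234)
j=3 picked index 4: u0 ∈ [-5/78, 7/78)
j=4 picked index 5: u0 ∈ [-5/234, 49/234)
j=5 picked index 5: u0 ∈ [-31/234, 23/234)
j=6 picked index 6: u0 ∈ [-1/78, 1/39)
j=7 picked index 7: u0 ∈ [-10/117, 17/117)
j=8 picked index 7: u0 ∈ [-23/117, 4/117)
intersection: [1/117, 1/39)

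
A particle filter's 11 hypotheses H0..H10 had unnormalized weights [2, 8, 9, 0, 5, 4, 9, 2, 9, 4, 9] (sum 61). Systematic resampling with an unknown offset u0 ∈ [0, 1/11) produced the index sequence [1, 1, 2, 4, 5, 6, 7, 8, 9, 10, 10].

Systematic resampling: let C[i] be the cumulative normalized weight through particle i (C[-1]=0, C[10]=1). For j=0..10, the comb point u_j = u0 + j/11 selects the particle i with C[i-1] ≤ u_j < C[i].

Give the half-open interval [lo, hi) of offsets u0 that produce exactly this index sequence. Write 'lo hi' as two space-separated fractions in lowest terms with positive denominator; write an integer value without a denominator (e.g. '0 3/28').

C = [2/61, 10/61, 19/61, 19/61, 24/61, 28/61, 37/61, 39/61, 48/61, 52/61, 1]
j=0 picked index 1: u0 ∈ [2/61, 10/61)
j=1 picked index 1: u0 ∈ [-39/671, 49/671)
j=2 picked index 2: u0 ∈ [-12/671, 87/671)
j=3 picked index 4: u0 ∈ [26/671, 81/671)
j=4 picked index 5: u0 ∈ [20/671, 64/671)
j=5 picked index 6: u0 ∈ [3/671, 102/671)
j=6 picked index 7: u0 ∈ [41/671, 63/671)
j=7 picked index 8: u0 ∈ [2/671, 101/671)
j=8 picked index 9: u0 ∈ [40/671, 84/671)
j=9 picked index 10: u0 ∈ [23/671, 2/11)
j=10 picked index 10: u0 ∈ [-38/671, 1/11)
intersection: [41/671, 49/671)

41/671 49/671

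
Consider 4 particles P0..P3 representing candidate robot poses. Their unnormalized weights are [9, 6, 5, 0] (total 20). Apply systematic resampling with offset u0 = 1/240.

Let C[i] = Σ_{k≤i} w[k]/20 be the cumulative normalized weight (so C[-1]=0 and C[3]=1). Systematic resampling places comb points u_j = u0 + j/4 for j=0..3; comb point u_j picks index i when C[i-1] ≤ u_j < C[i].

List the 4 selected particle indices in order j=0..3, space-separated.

0 0 1 2

C = [9/20, 3/4, 1, 1]
j=0: u_0=1/240 ∈ [0, 9/20) → index 0
j=1: u_1=61/240 ∈ [0, 9/20) → index 0
j=2: u_2=121/240 ∈ [9/20, 3/4) → index 1
j=3: u_3=181/240 ∈ [3/4, 1) → index 2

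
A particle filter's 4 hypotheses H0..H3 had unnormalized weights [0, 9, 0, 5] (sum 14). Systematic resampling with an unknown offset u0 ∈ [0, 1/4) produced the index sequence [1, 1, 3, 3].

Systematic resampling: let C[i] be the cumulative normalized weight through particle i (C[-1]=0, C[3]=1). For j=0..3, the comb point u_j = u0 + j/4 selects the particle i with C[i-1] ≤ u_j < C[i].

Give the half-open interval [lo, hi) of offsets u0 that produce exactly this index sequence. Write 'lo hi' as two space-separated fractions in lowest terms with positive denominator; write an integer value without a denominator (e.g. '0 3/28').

1/7 1/4

C = [0, 9/14, 9/14, 1]
j=0 picked index 1: u0 ∈ [0, 9/14)
j=1 picked index 1: u0 ∈ [-1/4, 11/28)
j=2 picked index 3: u0 ∈ [1/7, 1/2)
j=3 picked index 3: u0 ∈ [-3/28, 1/4)
intersection: [1/7, 1/4)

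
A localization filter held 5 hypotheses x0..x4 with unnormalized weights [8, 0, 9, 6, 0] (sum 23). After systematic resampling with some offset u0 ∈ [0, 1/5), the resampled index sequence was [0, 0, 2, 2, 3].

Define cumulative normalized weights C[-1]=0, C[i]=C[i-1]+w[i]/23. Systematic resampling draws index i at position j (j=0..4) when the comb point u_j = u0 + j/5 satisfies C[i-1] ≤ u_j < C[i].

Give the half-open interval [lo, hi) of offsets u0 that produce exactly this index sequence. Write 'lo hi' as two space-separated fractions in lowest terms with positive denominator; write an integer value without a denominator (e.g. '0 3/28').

C = [8/23, 8/23, 17/23, 1, 1]
j=0 picked index 0: u0 ∈ [0, 8/23)
j=1 picked index 0: u0 ∈ [-1/5, 17/115)
j=2 picked index 2: u0 ∈ [-6/115, 39/115)
j=3 picked index 2: u0 ∈ [-29/115, 16/115)
j=4 picked index 3: u0 ∈ [-7/115, 1/5)
intersection: [0, 16/115)

0 16/115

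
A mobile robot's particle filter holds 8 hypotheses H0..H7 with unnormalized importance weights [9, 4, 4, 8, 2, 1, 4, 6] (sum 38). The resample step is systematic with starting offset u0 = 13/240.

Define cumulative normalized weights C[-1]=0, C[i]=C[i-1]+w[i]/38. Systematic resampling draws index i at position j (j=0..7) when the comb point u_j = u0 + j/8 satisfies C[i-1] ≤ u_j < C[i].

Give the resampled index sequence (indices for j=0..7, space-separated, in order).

C = [9/38, 13/38, 17/38, 25/38, 27/38, 14/19, 16/19, 1]
j=0: u_0=13/240 ∈ [0, 9/38) → index 0
j=1: u_1=43/240 ∈ [0, 9/38) → index 0
j=2: u_2=73/240 ∈ [9/38, 13/38) → index 1
j=3: u_3=103/240 ∈ [13/38, 17/38) → index 2
j=4: u_4=133/240 ∈ [17/38, 25/38) → index 3
j=5: u_5=163/240 ∈ [25/38, 27/38) → index 4
j=6: u_6=193/240 ∈ [14/19, 16/19) → index 6
j=7: u_7=223/240 ∈ [16/19, 1) → index 7

0 0 1 2 3 4 6 7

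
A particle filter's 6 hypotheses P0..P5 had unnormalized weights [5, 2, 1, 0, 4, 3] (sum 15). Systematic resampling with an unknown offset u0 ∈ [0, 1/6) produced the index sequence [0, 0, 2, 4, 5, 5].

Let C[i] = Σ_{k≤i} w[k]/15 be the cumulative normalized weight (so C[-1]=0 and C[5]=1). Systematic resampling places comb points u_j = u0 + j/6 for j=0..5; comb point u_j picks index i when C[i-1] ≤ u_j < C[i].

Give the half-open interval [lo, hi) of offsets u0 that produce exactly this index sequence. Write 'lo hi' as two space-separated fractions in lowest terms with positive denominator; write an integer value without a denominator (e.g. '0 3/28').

C = [1/3, 7/15, 8/15, 8/15, 4/5, 1]
j=0 picked index 0: u0 ∈ [0, 1/3)
j=1 picked index 0: u0 ∈ [-1/6, 1/6)
j=2 picked index 2: u0 ∈ [2/15, 1/5)
j=3 picked index 4: u0 ∈ [1/30, 3/10)
j=4 picked index 5: u0 ∈ [2/15, 1/3)
j=5 picked index 5: u0 ∈ [-1/30, 1/6)
intersection: [2/15, 1/6)

2/15 1/6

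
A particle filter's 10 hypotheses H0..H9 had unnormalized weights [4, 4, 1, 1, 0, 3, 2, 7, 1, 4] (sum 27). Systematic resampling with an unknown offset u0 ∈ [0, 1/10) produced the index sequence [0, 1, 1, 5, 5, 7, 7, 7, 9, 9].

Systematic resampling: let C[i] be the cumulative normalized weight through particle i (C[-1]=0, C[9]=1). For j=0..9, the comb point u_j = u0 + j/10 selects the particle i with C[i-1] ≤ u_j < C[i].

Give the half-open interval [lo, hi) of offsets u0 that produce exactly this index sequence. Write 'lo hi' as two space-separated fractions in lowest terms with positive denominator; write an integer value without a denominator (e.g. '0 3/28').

C = [4/27, 8/27, 1/3, 10/27, 10/27, 13/27, 5/9, 22/27, 23/27, 1]
j=0 picked index 0: u0 ∈ [0, 4/27)
j=1 picked index 1: u0 ∈ [13/270, 53/270)
j=2 picked index 1: u0 ∈ [-7/135, 13/135)
j=3 picked index 5: u0 ∈ [19/270, 49/270)
j=4 picked index 5: u0 ∈ [-4/135, 11/135)
j=5 picked index 7: u0 ∈ [1/18, 17/54)
j=6 picked index 7: u0 ∈ [-2/45, 29/135)
j=7 picked index 7: u0 ∈ [-13/90, 31/270)
j=8 picked index 9: u0 ∈ [7/135, 1/5)
j=9 picked index 9: u0 ∈ [-13/270, 1/10)
intersection: [19/270, 11/135)

19/270 11/135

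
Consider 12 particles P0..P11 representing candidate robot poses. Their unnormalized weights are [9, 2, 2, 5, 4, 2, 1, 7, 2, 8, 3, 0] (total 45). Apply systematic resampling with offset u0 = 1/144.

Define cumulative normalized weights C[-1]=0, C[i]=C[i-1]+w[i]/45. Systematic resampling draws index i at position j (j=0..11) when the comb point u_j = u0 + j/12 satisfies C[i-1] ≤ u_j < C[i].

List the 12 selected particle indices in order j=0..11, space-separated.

0 0 0 2 3 4 5 7 7 9 9 9

C = [1/5, 11/45, 13/45, 2/5, 22/45, 8/15, 5/9, 32/45, 34/45, 14/15, 1, 1]
j=0: u_0=1/144 ∈ [0, 1/5) → index 0
j=1: u_1=13/144 ∈ [0, 1/5) → index 0
j=2: u_2=25/144 ∈ [0, 1/5) → index 0
j=3: u_3=37/144 ∈ [11/45, 13/45) → index 2
j=4: u_4=49/144 ∈ [13/45, 2/5) → index 3
j=5: u_5=61/144 ∈ [2/5, 22/45) → index 4
j=6: u_6=73/144 ∈ [22/45, 8/15) → index 5
j=7: u_7=85/144 ∈ [5/9, 32/45) → index 7
j=8: u_8=97/144 ∈ [5/9, 32/45) → index 7
j=9: u_9=109/144 ∈ [34/45, 14/15) → index 9
j=10: u_10=121/144 ∈ [34/45, 14/15) → index 9
j=11: u_11=133/144 ∈ [34/45, 14/15) → index 9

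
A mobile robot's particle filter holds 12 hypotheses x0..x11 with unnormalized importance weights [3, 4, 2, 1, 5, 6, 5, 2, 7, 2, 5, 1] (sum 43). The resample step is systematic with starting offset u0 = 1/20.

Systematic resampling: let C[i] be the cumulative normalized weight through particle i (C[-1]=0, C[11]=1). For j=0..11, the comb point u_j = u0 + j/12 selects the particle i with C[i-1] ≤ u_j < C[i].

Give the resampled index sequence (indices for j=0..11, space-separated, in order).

0 1 3 4 5 5 6 7 8 8 10 10

C = [3/43, 7/43, 9/43, 10/43, 15/43, 21/43, 26/43, 28/43, 35/43, 37/43, 42/43, 1]
j=0: u_0=1/20 ∈ [0, 3/43) → index 0
j=1: u_1=2/15 ∈ [3/43, 7/43) → index 1
j=2: u_2=13/60 ∈ [9/43, 10/43) → index 3
j=3: u_3=3/10 ∈ [10/43, 15/43) → index 4
j=4: u_4=23/60 ∈ [15/43, 21/43) → index 5
j=5: u_5=7/15 ∈ [15/43, 21/43) → index 5
j=6: u_6=11/20 ∈ [21/43, 26/43) → index 6
j=7: u_7=19/30 ∈ [26/43, 28/43) → index 7
j=8: u_8=43/60 ∈ [28/43, 35/43) → index 8
j=9: u_9=4/5 ∈ [28/43, 35/43) → index 8
j=10: u_10=53/60 ∈ [37/43, 42/43) → index 10
j=11: u_11=29/30 ∈ [37/43, 42/43) → index 10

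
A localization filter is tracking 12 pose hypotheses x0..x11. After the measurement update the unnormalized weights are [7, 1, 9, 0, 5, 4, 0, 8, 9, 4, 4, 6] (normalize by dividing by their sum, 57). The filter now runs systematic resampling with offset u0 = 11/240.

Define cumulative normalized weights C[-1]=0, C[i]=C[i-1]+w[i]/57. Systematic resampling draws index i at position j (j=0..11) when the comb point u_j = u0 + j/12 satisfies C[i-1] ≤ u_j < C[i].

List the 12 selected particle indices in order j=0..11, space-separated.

0 1 2 2 4 7 7 8 8 9 10 11

C = [7/57, 8/57, 17/57, 17/57, 22/57, 26/57, 26/57, 34/57, 43/57, 47/57, 17/19, 1]
j=0: u_0=11/240 ∈ [0, 7/57) → index 0
j=1: u_1=31/240 ∈ [7/57, 8/57) → index 1
j=2: u_2=17/80 ∈ [8/57, 17/57) → index 2
j=3: u_3=71/240 ∈ [8/57, 17/57) → index 2
j=4: u_4=91/240 ∈ [17/57, 22/57) → index 4
j=5: u_5=37/80 ∈ [26/57, 34/57) → index 7
j=6: u_6=131/240 ∈ [26/57, 34/57) → index 7
j=7: u_7=151/240 ∈ [34/57, 43/57) → index 8
j=8: u_8=57/80 ∈ [34/57, 43/57) → index 8
j=9: u_9=191/240 ∈ [43/57, 47/57) → index 9
j=10: u_10=211/240 ∈ [47/57, 17/19) → index 10
j=11: u_11=77/80 ∈ [17/19, 1) → index 11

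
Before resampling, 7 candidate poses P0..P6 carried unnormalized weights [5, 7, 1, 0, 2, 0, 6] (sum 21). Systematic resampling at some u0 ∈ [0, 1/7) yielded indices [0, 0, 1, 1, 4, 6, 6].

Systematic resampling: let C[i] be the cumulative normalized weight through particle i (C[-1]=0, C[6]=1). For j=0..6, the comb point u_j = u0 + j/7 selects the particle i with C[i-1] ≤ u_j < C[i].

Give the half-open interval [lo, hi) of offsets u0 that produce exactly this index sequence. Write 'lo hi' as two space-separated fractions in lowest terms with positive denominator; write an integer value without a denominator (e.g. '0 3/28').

C = [5/21, 4/7, 13/21, 13/21, 5/7, 5/7, 1]
j=0 picked index 0: u0 ∈ [0, 5/21)
j=1 picked index 0: u0 ∈ [-1/7, 2/21)
j=2 picked index 1: u0 ∈ [-1/21, 2/7)
j=3 picked index 1: u0 ∈ [-4/21, 1/7)
j=4 picked index 4: u0 ∈ [1/21, 1/7)
j=5 picked index 6: u0 ∈ [0, 2/7)
j=6 picked index 6: u0 ∈ [-1/7, 1/7)
intersection: [1/21, 2/21)

1/21 2/21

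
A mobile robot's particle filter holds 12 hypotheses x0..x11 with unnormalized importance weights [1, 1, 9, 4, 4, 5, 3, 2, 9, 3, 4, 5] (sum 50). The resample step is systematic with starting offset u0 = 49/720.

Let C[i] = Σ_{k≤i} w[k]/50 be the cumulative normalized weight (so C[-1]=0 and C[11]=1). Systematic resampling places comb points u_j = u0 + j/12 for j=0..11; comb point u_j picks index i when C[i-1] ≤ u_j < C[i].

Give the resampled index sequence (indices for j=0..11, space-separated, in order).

C = [1/50, 1/25, 11/50, 3/10, 19/50, 12/25, 27/50, 29/50, 19/25, 41/50, 9/10, 1]
j=0: u_0=49/720 ∈ [1/25, 11/50) → index 2
j=1: u_1=109/720 ∈ [1/25, 11/50) → index 2
j=2: u_2=169/720 ∈ [11/50, 3/10) → index 3
j=3: u_3=229/720 ∈ [3/10, 19/50) → index 4
j=4: u_4=289/720 ∈ [19/50, 12/25) → index 5
j=5: u_5=349/720 ∈ [12/25, 27/50) → index 6
j=6: u_6=409/720 ∈ [27/50, 29/50) → index 7
j=7: u_7=469/720 ∈ [29/50, 19/25) → index 8
j=8: u_8=529/720 ∈ [29/50, 19/25) → index 8
j=9: u_9=589/720 ∈ [19/25, 41/50) → index 9
j=10: u_10=649/720 ∈ [9/10, 1) → index 11
j=11: u_11=709/720 ∈ [9/10, 1) → index 11

2 2 3 4 5 6 7 8 8 9 11 11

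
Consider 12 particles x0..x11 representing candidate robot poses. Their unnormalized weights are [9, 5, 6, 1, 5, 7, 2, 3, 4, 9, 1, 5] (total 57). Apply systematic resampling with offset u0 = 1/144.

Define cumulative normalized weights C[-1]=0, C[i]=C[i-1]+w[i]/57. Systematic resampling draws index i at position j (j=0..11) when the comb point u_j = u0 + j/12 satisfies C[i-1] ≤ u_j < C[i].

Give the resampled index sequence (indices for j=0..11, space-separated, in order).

0 0 1 2 2 4 5 6 8 9 9 11

C = [3/19, 14/57, 20/57, 7/19, 26/57, 11/19, 35/57, 2/3, 14/19, 17/19, 52/57, 1]
j=0: u_0=1/144 ∈ [0, 3/19) → index 0
j=1: u_1=13/144 ∈ [0, 3/19) → index 0
j=2: u_2=25/144 ∈ [3/19, 14/57) → index 1
j=3: u_3=37/144 ∈ [14/57, 20/57) → index 2
j=4: u_4=49/144 ∈ [14/57, 20/57) → index 2
j=5: u_5=61/144 ∈ [7/19, 26/57) → index 4
j=6: u_6=73/144 ∈ [26/57, 11/19) → index 5
j=7: u_7=85/144 ∈ [11/19, 35/57) → index 6
j=8: u_8=97/144 ∈ [2/3, 14/19) → index 8
j=9: u_9=109/144 ∈ [14/19, 17/19) → index 9
j=10: u_10=121/144 ∈ [14/19, 17/19) → index 9
j=11: u_11=133/144 ∈ [52/57, 1) → index 11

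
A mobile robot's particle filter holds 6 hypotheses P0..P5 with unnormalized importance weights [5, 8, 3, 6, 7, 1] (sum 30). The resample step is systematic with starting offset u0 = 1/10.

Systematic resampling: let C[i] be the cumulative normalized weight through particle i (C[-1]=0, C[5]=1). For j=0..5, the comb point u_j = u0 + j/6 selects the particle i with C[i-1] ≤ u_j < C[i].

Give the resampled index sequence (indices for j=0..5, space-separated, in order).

C = [1/6, 13/30, 8/15, 11/15, 29/30, 1]
j=0: u_0=1/10 ∈ [0, 1/6) → index 0
j=1: u_1=4/15 ∈ [1/6, 13/30) → index 1
j=2: u_2=13/30 ∈ [13/30, 8/15) → index 2
j=3: u_3=3/5 ∈ [8/15, 11/15) → index 3
j=4: u_4=23/30 ∈ [11/15, 29/30) → index 4
j=5: u_5=14/15 ∈ [11/15, 29/30) → index 4

0 1 2 3 4 4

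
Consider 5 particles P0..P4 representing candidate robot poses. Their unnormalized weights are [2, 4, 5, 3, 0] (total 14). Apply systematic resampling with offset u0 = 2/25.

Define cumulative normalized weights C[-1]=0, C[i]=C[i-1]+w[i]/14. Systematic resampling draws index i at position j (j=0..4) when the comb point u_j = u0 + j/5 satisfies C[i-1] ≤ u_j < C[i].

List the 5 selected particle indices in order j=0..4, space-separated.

0 1 2 2 3

C = [1/7, 3/7, 11/14, 1, 1]
j=0: u_0=2/25 ∈ [0, 1/7) → index 0
j=1: u_1=7/25 ∈ [1/7, 3/7) → index 1
j=2: u_2=12/25 ∈ [3/7, 11/14) → index 2
j=3: u_3=17/25 ∈ [3/7, 11/14) → index 2
j=4: u_4=22/25 ∈ [11/14, 1) → index 3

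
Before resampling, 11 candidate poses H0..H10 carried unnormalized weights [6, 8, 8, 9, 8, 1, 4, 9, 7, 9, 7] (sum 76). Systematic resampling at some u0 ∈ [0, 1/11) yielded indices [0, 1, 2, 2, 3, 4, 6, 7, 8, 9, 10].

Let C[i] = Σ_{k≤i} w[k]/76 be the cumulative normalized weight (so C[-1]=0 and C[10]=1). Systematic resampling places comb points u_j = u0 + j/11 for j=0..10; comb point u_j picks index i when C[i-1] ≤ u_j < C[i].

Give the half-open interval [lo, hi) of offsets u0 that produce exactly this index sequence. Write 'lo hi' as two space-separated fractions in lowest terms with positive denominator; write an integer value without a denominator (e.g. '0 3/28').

C = [3/38, 7/38, 11/38, 31/76, 39/76, 10/19, 11/19, 53/76, 15/19, 69/76, 1]
j=0 picked index 0: u0 ∈ [0, 3/38)
j=1 picked index 1: u0 ∈ [-5/418, 39/418)
j=2 picked index 2: u0 ∈ [1/418, 45/418)
j=3 picked index 2: u0 ∈ [-37/418, 7/418)
j=4 picked index 3: u0 ∈ [-31/418, 37/836)
j=5 picked index 4: u0 ∈ [-39/836, 49/836)
j=6 picked index 6: u0 ∈ [-4/209, 7/209)
j=7 picked index 7: u0 ∈ [-12/209, 51/836)
j=8 picked index 8: u0 ∈ [-25/836, 13/209)
j=9 picked index 9: u0 ∈ [-6/209, 75/836)
j=10 picked index 10: u0 ∈ [-1/836, 1/11)
intersection: [1/418, 7/418)

1/418 7/418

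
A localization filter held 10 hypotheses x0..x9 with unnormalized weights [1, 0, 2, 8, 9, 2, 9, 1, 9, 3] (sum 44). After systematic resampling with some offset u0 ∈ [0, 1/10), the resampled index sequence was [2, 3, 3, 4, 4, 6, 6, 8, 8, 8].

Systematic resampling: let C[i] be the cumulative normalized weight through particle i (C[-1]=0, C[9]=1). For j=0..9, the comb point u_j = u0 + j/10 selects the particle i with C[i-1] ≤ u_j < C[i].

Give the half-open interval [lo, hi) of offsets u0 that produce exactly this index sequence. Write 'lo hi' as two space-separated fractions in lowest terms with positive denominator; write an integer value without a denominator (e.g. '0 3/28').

3/110 7/220

C = [1/44, 1/44, 3/44, 1/4, 5/11, 1/2, 31/44, 8/11, 41/44, 1]
j=0 picked index 2: u0 ∈ [1/44, 3/44)
j=1 picked index 3: u0 ∈ [-7/220, 3/20)
j=2 picked index 3: u0 ∈ [-29/220, 1/20)
j=3 picked index 4: u0 ∈ [-1/20, 17/110)
j=4 picked index 4: u0 ∈ [-3/20, 3/55)
j=5 picked index 6: u0 ∈ [0, 9/44)
j=6 picked index 6: u0 ∈ [-1/10, 23/220)
j=7 picked index 8: u0 ∈ [3/110, 51/220)
j=8 picked index 8: u0 ∈ [-4/55, 29/220)
j=9 picked index 8: u0 ∈ [-19/110, 7/220)
intersection: [3/110, 7/220)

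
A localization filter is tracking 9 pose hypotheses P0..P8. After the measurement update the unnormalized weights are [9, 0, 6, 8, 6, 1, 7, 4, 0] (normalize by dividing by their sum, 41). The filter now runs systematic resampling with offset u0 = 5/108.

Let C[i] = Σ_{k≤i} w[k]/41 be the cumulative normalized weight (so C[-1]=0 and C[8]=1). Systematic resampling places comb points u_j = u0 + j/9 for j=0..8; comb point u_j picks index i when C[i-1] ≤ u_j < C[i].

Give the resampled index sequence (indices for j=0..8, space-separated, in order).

0 0 2 3 3 4 5 6 7

C = [9/41, 9/41, 15/41, 23/41, 29/41, 30/41, 37/41, 1, 1]
j=0: u_0=5/108 ∈ [0, 9/41) → index 0
j=1: u_1=17/108 ∈ [0, 9/41) → index 0
j=2: u_2=29/108 ∈ [9/41, 15/41) → index 2
j=3: u_3=41/108 ∈ [15/41, 23/41) → index 3
j=4: u_4=53/108 ∈ [15/41, 23/41) → index 3
j=5: u_5=65/108 ∈ [23/41, 29/41) → index 4
j=6: u_6=77/108 ∈ [29/41, 30/41) → index 5
j=7: u_7=89/108 ∈ [30/41, 37/41) → index 6
j=8: u_8=101/108 ∈ [37/41, 1) → index 7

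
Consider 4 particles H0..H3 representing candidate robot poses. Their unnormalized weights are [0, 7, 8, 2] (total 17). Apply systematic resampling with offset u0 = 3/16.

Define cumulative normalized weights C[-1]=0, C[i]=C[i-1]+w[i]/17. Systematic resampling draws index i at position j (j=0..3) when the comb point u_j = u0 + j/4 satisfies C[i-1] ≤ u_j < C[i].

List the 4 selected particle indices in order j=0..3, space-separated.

1 2 2 3

C = [0, 7/17, 15/17, 1]
j=0: u_0=3/16 ∈ [0, 7/17) → index 1
j=1: u_1=7/16 ∈ [7/17, 15/17) → index 2
j=2: u_2=11/16 ∈ [7/17, 15/17) → index 2
j=3: u_3=15/16 ∈ [15/17, 1) → index 3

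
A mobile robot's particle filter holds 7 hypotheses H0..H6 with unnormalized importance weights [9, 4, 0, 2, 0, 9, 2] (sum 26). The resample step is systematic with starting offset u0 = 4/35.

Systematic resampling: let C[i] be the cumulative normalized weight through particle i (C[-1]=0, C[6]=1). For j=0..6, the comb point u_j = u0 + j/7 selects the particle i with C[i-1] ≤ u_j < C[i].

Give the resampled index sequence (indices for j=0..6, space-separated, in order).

C = [9/26, 1/2, 1/2, 15/26, 15/26, 12/13, 1]
j=0: u_0=4/35 ∈ [0, 9/26) → index 0
j=1: u_1=9/35 ∈ [0, 9/26) → index 0
j=2: u_2=2/5 ∈ [9/26, 1/2) → index 1
j=3: u_3=19/35 ∈ [1/2, 15/26) → index 3
j=4: u_4=24/35 ∈ [15/26, 12/13) → index 5
j=5: u_5=29/35 ∈ [15/26, 12/13) → index 5
j=6: u_6=34/35 ∈ [12/13, 1) → index 6

0 0 1 3 5 5 6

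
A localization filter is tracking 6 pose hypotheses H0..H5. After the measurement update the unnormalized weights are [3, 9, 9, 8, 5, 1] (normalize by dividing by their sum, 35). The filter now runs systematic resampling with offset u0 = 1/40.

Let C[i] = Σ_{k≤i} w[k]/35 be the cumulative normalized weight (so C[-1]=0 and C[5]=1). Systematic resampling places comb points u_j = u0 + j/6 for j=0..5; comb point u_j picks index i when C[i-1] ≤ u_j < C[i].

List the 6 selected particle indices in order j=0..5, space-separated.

0 1 2 2 3 4

C = [3/35, 12/35, 3/5, 29/35, 34/35, 1]
j=0: u_0=1/40 ∈ [0, 3/35) → index 0
j=1: u_1=23/120 ∈ [3/35, 12/35) → index 1
j=2: u_2=43/120 ∈ [12/35, 3/5) → index 2
j=3: u_3=21/40 ∈ [12/35, 3/5) → index 2
j=4: u_4=83/120 ∈ [3/5, 29/35) → index 3
j=5: u_5=103/120 ∈ [29/35, 34/35) → index 4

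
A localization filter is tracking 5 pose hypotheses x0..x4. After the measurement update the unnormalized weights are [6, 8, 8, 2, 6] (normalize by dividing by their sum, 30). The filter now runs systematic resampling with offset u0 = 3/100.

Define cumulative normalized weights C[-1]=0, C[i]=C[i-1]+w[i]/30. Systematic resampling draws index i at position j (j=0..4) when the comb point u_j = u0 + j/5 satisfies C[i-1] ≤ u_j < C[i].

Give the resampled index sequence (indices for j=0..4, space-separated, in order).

C = [1/5, 7/15, 11/15, 4/5, 1]
j=0: u_0=3/100 ∈ [0, 1/5) → index 0
j=1: u_1=23/100 ∈ [1/5, 7/15) → index 1
j=2: u_2=43/100 ∈ [1/5, 7/15) → index 1
j=3: u_3=63/100 ∈ [7/15, 11/15) → index 2
j=4: u_4=83/100 ∈ [4/5, 1) → index 4

0 1 1 2 4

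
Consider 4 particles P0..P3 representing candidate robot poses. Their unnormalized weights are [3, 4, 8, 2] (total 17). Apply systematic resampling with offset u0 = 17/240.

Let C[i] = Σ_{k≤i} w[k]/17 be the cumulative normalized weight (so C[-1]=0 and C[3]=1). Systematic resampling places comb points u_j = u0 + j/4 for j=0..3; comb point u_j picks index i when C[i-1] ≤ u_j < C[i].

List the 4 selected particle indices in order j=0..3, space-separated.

0 1 2 2

C = [3/17, 7/17, 15/17, 1]
j=0: u_0=17/240 ∈ [0, 3/17) → index 0
j=1: u_1=77/240 ∈ [3/17, 7/17) → index 1
j=2: u_2=137/240 ∈ [7/17, 15/17) → index 2
j=3: u_3=197/240 ∈ [7/17, 15/17) → index 2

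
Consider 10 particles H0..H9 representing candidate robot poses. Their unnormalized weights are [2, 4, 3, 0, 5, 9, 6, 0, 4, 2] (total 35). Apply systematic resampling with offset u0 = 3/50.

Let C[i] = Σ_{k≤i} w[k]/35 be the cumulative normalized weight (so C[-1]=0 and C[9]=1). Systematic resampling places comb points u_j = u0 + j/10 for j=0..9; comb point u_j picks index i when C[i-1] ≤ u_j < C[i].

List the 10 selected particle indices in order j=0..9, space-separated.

C = [2/35, 6/35, 9/35, 9/35, 2/5, 23/35, 29/35, 29/35, 33/35, 1]
j=0: u_0=3/50 ∈ [2/35, 6/35) → index 1
j=1: u_1=4/25 ∈ [2/35, 6/35) → index 1
j=2: u_2=13/50 ∈ [9/35, 2/5) → index 4
j=3: u_3=9/25 ∈ [9/35, 2/5) → index 4
j=4: u_4=23/50 ∈ [2/5, 23/35) → index 5
j=5: u_5=14/25 ∈ [2/5, 23/35) → index 5
j=6: u_6=33/50 ∈ [23/35, 29/35) → index 6
j=7: u_7=19/25 ∈ [23/35, 29/35) → index 6
j=8: u_8=43/50 ∈ [29/35, 33/35) → index 8
j=9: u_9=24/25 ∈ [33/35, 1) → index 9

1 1 4 4 5 5 6 6 8 9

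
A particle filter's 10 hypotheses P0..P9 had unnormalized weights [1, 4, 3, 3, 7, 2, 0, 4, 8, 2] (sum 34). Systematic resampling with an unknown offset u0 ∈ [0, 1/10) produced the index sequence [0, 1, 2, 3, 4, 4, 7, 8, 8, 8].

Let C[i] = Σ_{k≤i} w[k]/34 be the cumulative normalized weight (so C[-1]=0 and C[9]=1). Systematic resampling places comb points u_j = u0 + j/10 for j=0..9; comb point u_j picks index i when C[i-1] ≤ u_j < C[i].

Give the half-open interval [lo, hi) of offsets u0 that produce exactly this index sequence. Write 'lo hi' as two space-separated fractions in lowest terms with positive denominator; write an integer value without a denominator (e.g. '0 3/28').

1/170 2/85

C = [1/34, 5/34, 4/17, 11/34, 9/17, 10/17, 10/17, 12/17, 16/17, 1]
j=0 picked index 0: u0 ∈ [0, 1/34)
j=1 picked index 1: u0 ∈ [-6/85, 4/85)
j=2 picked index 2: u0 ∈ [-9/170, 3/85)
j=3 picked index 3: u0 ∈ [-11/170, 2/85)
j=4 picked index 4: u0 ∈ [-13/170, 11/85)
j=5 picked index 4: u0 ∈ [-3/17, 1/34)
j=6 picked index 7: u0 ∈ [-1/85, 9/85)
j=7 picked index 8: u0 ∈ [1/170, 41/170)
j=8 picked index 8: u0 ∈ [-8/85, 12/85)
j=9 picked index 8: u0 ∈ [-33/170, 7/170)
intersection: [1/170, 2/85)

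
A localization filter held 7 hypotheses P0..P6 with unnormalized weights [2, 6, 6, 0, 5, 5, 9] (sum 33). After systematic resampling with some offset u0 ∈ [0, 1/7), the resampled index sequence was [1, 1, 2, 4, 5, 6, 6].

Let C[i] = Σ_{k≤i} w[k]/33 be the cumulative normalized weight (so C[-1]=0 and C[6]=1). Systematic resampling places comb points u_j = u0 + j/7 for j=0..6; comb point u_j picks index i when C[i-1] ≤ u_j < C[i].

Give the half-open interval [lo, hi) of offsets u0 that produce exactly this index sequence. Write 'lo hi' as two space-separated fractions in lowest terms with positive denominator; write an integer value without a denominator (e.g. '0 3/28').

C = [2/33, 8/33, 14/33, 14/33, 19/33, 8/11, 1]
j=0 picked index 1: u0 ∈ [2/33, 8/33)
j=1 picked index 1: u0 ∈ [-19/231, 23/231)
j=2 picked index 2: u0 ∈ [-10/231, 32/231)
j=3 picked index 4: u0 ∈ [-1/231, 34/231)
j=4 picked index 5: u0 ∈ [1/231, 12/77)
j=5 picked index 6: u0 ∈ [1/77, 2/7)
j=6 picked index 6: u0 ∈ [-10/77, 1/7)
intersection: [2/33, 23/231)

2/33 23/231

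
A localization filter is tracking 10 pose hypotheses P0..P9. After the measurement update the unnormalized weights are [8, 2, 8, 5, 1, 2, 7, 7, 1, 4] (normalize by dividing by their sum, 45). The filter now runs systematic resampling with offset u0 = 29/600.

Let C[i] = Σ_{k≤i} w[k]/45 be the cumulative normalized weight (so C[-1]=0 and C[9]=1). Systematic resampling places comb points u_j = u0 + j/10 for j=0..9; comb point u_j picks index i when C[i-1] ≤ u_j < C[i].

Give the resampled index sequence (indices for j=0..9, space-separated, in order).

C = [8/45, 2/9, 2/5, 23/45, 8/15, 26/45, 11/15, 8/9, 41/45, 1]
j=0: u_0=29/600 ∈ [0, 8/45) → index 0
j=1: u_1=89/600 ∈ [0, 8/45) → index 0
j=2: u_2=149/600 ∈ [2/9, 2/5) → index 2
j=3: u_3=209/600 ∈ [2/9, 2/5) → index 2
j=4: u_4=269/600 ∈ [2/5, 23/45) → index 3
j=5: u_5=329/600 ∈ [8/15, 26/45) → index 5
j=6: u_6=389/600 ∈ [26/45, 11/15) → index 6
j=7: u_7=449/600 ∈ [11/15, 8/9) → index 7
j=8: u_8=509/600 ∈ [11/15, 8/9) → index 7
j=9: u_9=569/600 ∈ [41/45, 1) → index 9

0 0 2 2 3 5 6 7 7 9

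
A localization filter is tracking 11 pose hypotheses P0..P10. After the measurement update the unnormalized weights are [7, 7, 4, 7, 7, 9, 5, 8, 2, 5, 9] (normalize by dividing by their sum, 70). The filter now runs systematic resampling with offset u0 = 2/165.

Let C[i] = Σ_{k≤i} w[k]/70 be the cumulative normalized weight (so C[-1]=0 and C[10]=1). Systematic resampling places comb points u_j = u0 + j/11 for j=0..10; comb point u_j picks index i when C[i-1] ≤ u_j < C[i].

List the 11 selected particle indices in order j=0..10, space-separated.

C = [1/10, 1/5, 9/35, 5/14, 16/35, 41/70, 23/35, 27/35, 4/5, 61/70, 1]
j=0: u_0=2/165 ∈ [0, 1/10) → index 0
j=1: u_1=17/165 ∈ [1/10, 1/5) → index 1
j=2: u_2=32/165 ∈ [1/10, 1/5) → index 1
j=3: u_3=47/165 ∈ [9/35, 5/14) → index 3
j=4: u_4=62/165 ∈ [5/14, 16/35) → index 4
j=5: u_5=7/15 ∈ [16/35, 41/70) → index 5
j=6: u_6=92/165 ∈ [16/35, 41/70) → index 5
j=7: u_7=107/165 ∈ [41/70, 23/35) → index 6
j=8: u_8=122/165 ∈ [23/35, 27/35) → index 7
j=9: u_9=137/165 ∈ [4/5, 61/70) → index 9
j=10: u_10=152/165 ∈ [61/70, 1) → index 10

0 1 1 3 4 5 5 6 7 9 10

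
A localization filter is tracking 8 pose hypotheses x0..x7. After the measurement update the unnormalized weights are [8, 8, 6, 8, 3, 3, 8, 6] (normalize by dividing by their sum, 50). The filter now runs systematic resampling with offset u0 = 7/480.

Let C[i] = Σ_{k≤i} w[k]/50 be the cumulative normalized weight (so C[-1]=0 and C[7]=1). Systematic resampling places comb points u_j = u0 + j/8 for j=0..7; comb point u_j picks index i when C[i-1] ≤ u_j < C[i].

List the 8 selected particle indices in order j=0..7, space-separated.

C = [4/25, 8/25, 11/25, 3/5, 33/50, 18/25, 22/25, 1]
j=0: u_0=7/480 ∈ [0, 4/25) → index 0
j=1: u_1=67/480 ∈ [0, 4/25) → index 0
j=2: u_2=127/480 ∈ [4/25, 8/25) → index 1
j=3: u_3=187/480 ∈ [8/25, 11/25) → index 2
j=4: u_4=247/480 ∈ [11/25, 3/5) → index 3
j=5: u_5=307/480 ∈ [3/5, 33/50) → index 4
j=6: u_6=367/480 ∈ [18/25, 22/25) → index 6
j=7: u_7=427/480 ∈ [22/25, 1) → index 7

0 0 1 2 3 4 6 7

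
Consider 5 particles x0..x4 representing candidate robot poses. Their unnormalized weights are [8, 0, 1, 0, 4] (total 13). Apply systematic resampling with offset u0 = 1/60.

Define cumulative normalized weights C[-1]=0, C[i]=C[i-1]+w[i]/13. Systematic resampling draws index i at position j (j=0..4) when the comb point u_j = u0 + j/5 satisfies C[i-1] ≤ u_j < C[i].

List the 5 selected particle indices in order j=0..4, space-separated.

0 0 0 2 4

C = [8/13, 8/13, 9/13, 9/13, 1]
j=0: u_0=1/60 ∈ [0, 8/13) → index 0
j=1: u_1=13/60 ∈ [0, 8/13) → index 0
j=2: u_2=5/12 ∈ [0, 8/13) → index 0
j=3: u_3=37/60 ∈ [8/13, 9/13) → index 2
j=4: u_4=49/60 ∈ [9/13, 1) → index 4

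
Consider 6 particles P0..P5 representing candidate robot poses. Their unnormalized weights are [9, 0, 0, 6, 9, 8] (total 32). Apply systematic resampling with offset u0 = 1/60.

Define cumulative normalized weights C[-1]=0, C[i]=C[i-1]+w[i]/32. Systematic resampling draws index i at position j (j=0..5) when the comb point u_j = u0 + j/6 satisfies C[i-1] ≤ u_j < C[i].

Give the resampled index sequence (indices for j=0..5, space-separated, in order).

0 0 3 4 4 5

C = [9/32, 9/32, 9/32, 15/32, 3/4, 1]
j=0: u_0=1/60 ∈ [0, 9/32) → index 0
j=1: u_1=11/60 ∈ [0, 9/32) → index 0
j=2: u_2=7/20 ∈ [9/32, 15/32) → index 3
j=3: u_3=31/60 ∈ [15/32, 3/4) → index 4
j=4: u_4=41/60 ∈ [15/32, 3/4) → index 4
j=5: u_5=17/20 ∈ [3/4, 1) → index 5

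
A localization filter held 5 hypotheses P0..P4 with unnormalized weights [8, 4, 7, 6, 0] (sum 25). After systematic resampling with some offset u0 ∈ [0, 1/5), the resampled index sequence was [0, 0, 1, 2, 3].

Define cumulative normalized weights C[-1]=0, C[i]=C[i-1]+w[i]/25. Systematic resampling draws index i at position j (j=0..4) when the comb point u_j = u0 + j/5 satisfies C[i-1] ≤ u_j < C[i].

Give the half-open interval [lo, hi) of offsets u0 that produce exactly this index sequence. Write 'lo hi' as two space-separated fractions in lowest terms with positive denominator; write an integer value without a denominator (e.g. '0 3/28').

0 2/25

C = [8/25, 12/25, 19/25, 1, 1]
j=0 picked index 0: u0 ∈ [0, 8/25)
j=1 picked index 0: u0 ∈ [-1/5, 3/25)
j=2 picked index 1: u0 ∈ [-2/25, 2/25)
j=3 picked index 2: u0 ∈ [-3/25, 4/25)
j=4 picked index 3: u0 ∈ [-1/25, 1/5)
intersection: [0, 2/25)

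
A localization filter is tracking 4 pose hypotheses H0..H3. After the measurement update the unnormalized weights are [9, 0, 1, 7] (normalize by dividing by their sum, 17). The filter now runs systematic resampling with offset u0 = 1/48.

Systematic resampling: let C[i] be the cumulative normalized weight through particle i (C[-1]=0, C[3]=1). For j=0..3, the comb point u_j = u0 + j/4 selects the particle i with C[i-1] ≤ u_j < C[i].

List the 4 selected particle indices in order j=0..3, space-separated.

0 0 0 3

C = [9/17, 9/17, 10/17, 1]
j=0: u_0=1/48 ∈ [0, 9/17) → index 0
j=1: u_1=13/48 ∈ [0, 9/17) → index 0
j=2: u_2=25/48 ∈ [0, 9/17) → index 0
j=3: u_3=37/48 ∈ [10/17, 1) → index 3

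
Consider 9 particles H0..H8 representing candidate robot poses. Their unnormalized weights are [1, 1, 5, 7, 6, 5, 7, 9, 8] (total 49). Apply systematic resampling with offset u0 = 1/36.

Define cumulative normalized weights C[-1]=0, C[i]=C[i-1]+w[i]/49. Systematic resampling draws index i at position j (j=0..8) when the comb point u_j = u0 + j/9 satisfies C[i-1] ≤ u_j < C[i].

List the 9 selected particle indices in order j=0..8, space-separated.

1 2 3 4 5 6 7 7 8

C = [1/49, 2/49, 1/7, 2/7, 20/49, 25/49, 32/49, 41/49, 1]
j=0: u_0=1/36 ∈ [1/49, 2/49) → index 1
j=1: u_1=5/36 ∈ [2/49, 1/7) → index 2
j=2: u_2=1/4 ∈ [1/7, 2/7) → index 3
j=3: u_3=13/36 ∈ [2/7, 20/49) → index 4
j=4: u_4=17/36 ∈ [20/49, 25/49) → index 5
j=5: u_5=7/12 ∈ [25/49, 32/49) → index 6
j=6: u_6=25/36 ∈ [32/49, 41/49) → index 7
j=7: u_7=29/36 ∈ [32/49, 41/49) → index 7
j=8: u_8=11/12 ∈ [41/49, 1) → index 8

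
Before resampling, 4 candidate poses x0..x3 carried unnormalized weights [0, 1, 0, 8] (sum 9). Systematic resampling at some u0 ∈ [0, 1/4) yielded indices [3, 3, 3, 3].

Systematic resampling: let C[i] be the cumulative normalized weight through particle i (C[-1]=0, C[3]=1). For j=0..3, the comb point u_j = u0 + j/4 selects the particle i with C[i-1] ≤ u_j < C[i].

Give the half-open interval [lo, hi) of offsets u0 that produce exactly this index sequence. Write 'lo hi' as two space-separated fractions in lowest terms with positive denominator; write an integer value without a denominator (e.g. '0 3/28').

C = [0, 1/9, 1/9, 1]
j=0 picked index 3: u0 ∈ [1/9, 1)
j=1 picked index 3: u0 ∈ [-5/36, 3/4)
j=2 picked index 3: u0 ∈ [-7/18, 1/2)
j=3 picked index 3: u0 ∈ [-23/36, 1/4)
intersection: [1/9, 1/4)

1/9 1/4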